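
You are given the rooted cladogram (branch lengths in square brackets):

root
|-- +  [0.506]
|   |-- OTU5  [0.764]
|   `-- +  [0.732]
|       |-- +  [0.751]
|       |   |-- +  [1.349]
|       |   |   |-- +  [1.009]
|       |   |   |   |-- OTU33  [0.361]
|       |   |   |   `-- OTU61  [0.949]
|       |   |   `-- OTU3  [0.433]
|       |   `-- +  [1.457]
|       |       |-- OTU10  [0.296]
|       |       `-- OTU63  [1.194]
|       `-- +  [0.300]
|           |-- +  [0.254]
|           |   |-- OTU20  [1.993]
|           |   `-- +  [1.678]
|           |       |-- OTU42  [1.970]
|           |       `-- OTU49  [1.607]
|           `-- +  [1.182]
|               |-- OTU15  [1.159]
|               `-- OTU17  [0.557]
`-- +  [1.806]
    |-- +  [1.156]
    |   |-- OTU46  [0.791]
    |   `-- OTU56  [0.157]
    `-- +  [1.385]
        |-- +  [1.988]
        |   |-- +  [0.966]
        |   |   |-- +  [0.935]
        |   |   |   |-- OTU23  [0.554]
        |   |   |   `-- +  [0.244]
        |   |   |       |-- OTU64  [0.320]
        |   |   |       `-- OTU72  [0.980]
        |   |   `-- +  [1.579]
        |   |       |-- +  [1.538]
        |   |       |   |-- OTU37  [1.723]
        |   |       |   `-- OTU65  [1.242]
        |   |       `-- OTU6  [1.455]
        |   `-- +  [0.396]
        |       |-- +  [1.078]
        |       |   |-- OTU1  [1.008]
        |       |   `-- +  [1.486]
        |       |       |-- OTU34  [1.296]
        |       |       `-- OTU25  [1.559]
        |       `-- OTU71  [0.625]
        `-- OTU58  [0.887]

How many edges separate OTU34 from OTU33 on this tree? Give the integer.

The MRCA of OTU34 and OTU33 is the root of the tree.
From OTU34 up to that node: 7 branches. From OTU33 up to the same node: 6 branches. Total: 7 + 6 = 13.

13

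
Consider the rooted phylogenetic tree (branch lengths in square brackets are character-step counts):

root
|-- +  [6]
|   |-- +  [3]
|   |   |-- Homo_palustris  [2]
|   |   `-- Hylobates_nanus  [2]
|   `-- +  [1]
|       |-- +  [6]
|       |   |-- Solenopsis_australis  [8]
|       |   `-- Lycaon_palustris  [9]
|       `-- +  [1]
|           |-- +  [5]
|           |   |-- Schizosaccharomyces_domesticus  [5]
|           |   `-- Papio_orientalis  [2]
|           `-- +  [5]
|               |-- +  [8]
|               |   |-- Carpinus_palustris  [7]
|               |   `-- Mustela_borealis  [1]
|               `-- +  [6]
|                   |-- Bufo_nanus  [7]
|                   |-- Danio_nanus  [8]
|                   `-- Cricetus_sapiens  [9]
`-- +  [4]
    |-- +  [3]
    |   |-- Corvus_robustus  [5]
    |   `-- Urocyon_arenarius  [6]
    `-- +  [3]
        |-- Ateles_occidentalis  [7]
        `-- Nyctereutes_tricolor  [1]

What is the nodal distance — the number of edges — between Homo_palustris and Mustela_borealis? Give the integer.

The MRCA of Homo_palustris and Mustela_borealis is the node subtending ((Homo_palustris,Hylobates_nanus),((Solenopsis_australis,Lycaon_palustris),((Schizosaccharomyces_domesticus,Papio_orientalis),((Carpinus_palustris,Mustela_borealis),(Bufo_nanus,Danio_nanus,Cricetus_sapiens))))).
From Homo_palustris up to that node: 2 branches. From Mustela_borealis up to the same node: 5 branches. Total: 2 + 5 = 7.

7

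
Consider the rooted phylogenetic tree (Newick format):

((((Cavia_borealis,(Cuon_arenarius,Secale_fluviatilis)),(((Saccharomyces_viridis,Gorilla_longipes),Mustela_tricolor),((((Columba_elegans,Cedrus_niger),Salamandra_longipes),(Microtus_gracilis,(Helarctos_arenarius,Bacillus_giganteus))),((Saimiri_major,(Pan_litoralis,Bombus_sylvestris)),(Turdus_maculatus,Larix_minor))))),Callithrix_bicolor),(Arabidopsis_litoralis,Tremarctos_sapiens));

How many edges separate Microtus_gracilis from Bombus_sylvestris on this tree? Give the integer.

7

The MRCA of Microtus_gracilis and Bombus_sylvestris is the node subtending ((((Columba_elegans,Cedrus_niger),Salamandra_longipes),(Microtus_gracilis,(Helarctos_arenarius,Bacillus_giganteus))),((Saimiri_major,(Pan_litoralis,Bombus_sylvestris)),(Turdus_maculatus,Larix_minor))).
From Microtus_gracilis up to that node: 3 branches. From Bombus_sylvestris up to the same node: 4 branches. Total: 3 + 4 = 7.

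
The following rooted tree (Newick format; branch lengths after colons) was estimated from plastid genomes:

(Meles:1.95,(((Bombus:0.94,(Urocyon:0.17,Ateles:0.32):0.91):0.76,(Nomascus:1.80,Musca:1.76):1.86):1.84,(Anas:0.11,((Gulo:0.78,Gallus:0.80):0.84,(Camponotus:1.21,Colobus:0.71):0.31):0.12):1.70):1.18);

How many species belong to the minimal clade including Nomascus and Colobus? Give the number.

10

The MRCA of Nomascus and Colobus is the node subtending (((Bombus,(Urocyon,Ateles)),(Nomascus,Musca)),(Anas,((Gulo,Gallus),(Camponotus,Colobus)))).
That clade contains 10 terminal taxa: Anas, Ateles, Bombus, Camponotus, Colobus, Gallus, Gulo, Musca, Nomascus, Urocyon.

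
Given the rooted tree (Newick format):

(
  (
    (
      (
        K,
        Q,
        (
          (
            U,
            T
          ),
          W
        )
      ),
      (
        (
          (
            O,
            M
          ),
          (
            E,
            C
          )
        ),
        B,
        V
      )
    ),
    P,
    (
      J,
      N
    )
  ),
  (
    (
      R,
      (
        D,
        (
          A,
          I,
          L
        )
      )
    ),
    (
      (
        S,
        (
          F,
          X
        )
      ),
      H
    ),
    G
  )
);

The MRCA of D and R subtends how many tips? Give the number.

The MRCA of D and R is the node subtending (R,(D,(A,I,L))).
That clade contains 5 terminal taxa: A, D, I, L, R.

5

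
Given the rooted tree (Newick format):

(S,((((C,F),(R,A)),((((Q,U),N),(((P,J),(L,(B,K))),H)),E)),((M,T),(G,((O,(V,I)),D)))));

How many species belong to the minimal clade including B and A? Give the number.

The MRCA of B and A is the node subtending (((C,F),(R,A)),((((Q,U),N),(((P,J),(L,(B,K))),H)),E)).
That clade contains 14 terminal taxa: A, B, C, E, F, H, J, K, L, N, P, Q, R, U.

14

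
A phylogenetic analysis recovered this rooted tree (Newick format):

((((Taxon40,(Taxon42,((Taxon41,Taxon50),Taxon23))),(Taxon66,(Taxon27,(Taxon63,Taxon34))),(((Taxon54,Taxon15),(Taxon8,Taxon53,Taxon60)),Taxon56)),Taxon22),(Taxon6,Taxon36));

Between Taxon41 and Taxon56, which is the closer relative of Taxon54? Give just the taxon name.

Taxon56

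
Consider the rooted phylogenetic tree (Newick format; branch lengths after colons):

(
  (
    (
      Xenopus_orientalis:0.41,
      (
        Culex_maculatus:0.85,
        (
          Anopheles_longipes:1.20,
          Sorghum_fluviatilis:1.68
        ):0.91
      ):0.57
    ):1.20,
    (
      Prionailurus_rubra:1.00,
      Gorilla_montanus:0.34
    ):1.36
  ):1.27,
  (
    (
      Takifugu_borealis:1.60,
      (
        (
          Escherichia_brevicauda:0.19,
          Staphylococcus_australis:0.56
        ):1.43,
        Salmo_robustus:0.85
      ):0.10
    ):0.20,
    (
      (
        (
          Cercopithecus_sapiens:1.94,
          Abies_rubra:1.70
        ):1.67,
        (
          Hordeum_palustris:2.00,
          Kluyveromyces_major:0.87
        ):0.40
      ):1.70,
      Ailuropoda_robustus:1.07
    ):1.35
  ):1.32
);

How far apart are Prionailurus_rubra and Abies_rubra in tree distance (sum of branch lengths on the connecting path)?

11.37

The path runs Prionailurus_rubra → … → MRCA → … → Abies_rubra; the MRCA is the root of the tree.
Branch lengths along that path: 1.00 + 1.36 + 1.27 + 1.32 + 1.35 + 1.70 + 1.67 + 1.70 = 11.37.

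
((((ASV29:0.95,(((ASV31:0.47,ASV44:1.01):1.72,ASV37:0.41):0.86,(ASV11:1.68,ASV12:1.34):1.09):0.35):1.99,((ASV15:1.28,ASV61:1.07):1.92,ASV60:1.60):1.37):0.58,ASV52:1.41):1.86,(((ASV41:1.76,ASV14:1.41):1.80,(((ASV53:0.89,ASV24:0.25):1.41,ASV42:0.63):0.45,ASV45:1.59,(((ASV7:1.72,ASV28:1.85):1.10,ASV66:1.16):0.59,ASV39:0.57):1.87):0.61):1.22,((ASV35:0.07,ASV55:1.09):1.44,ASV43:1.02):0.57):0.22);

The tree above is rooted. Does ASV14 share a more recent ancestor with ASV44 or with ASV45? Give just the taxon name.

The MRCA of ASV14 and ASV45 subtends ((ASV41,ASV14),(((ASV53,ASV24),ASV42),ASV45,(((ASV7,ASV28),ASV66),ASV39))) (10 taxa).
The MRCA of ASV14 and ASV44 is the root, subtending the entire tree (23 taxa).
The first is nested inside the second, so ASV14 shares a more recent common ancestor with ASV45.

ASV45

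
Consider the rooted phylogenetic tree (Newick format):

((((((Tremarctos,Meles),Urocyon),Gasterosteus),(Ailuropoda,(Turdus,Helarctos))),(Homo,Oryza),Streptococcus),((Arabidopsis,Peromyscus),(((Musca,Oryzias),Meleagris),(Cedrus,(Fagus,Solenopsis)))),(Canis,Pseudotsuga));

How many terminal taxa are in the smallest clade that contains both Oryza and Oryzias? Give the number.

The MRCA of Oryza and Oryzias is the root, so the clade is the entire tree.
That clade contains 20 terminal taxa: Ailuropoda, Arabidopsis, Canis, Cedrus, Fagus, Gasterosteus, Helarctos, Homo, Meleagris, Meles, Musca, Oryza, Oryzias, Peromyscus, Pseudotsuga, Solenopsis, Streptococcus, Tremarctos, Turdus, Urocyon.

20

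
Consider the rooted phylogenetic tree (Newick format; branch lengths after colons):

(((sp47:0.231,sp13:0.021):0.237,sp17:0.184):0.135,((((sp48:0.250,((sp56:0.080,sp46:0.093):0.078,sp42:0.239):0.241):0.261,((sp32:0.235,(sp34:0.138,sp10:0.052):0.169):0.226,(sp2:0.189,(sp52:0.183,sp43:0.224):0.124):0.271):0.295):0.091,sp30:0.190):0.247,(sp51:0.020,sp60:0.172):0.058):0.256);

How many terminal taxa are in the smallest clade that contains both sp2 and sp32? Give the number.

The MRCA of sp2 and sp32 is the node subtending ((sp32,(sp34,sp10)),(sp2,(sp52,sp43))).
That clade contains 6 terminal taxa: sp10, sp2, sp32, sp34, sp43, sp52.

6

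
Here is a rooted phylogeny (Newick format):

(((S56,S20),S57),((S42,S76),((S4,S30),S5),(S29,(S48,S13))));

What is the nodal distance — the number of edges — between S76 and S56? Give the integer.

6

The MRCA of S76 and S56 is the root of the tree.
From S76 up to that node: 3 branches. From S56 up to the same node: 3 branches. Total: 3 + 3 = 6.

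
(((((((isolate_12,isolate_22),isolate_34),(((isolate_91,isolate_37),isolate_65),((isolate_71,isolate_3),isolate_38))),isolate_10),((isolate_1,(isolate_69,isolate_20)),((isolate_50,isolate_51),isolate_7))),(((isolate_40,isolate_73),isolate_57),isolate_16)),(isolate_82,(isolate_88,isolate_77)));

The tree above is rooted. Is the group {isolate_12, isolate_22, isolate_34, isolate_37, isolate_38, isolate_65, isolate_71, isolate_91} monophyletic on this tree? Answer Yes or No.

No

The MRCA of the listed taxa subtends (((isolate_12,isolate_22),isolate_34),(((isolate_91,isolate_37),isolate_65),((isolate_71,isolate_3),isolate_38))).
That clade also contains isolate_3, which is not in the proposed group, so the group is not monophyletic.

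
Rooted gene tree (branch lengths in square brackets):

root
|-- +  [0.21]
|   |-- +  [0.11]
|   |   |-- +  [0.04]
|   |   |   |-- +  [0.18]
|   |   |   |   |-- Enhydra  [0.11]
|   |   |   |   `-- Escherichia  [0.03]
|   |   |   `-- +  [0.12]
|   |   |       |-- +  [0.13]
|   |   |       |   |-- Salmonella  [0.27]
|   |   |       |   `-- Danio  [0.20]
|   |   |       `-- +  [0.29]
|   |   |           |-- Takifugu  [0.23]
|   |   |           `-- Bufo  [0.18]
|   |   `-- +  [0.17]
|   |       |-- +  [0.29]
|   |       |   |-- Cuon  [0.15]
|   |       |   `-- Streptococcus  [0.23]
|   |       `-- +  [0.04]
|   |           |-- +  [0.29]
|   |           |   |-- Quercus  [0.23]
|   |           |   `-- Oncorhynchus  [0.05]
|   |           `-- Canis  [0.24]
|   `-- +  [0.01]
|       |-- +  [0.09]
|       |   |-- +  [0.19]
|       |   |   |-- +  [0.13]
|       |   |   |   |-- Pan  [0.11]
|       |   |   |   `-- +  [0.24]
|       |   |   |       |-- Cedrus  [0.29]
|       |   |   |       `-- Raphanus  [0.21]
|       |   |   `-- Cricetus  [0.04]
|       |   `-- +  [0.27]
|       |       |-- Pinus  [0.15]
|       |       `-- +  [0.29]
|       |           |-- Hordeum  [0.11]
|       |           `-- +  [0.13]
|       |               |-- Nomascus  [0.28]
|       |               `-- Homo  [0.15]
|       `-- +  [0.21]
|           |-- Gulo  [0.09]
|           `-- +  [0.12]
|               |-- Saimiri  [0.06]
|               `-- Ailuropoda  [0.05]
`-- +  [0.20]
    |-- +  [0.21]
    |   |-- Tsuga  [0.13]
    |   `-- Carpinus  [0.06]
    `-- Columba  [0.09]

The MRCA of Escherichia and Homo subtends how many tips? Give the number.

22

The MRCA of Escherichia and Homo is the node subtending ((((Enhydra,Escherichia),((Salmonella,Danio),(Takifugu,Bufo))),((Cuon,Streptococcus),((Quercus,Oncorhynchus),Canis))),((((Pan,(Cedrus,Raphanus)),Cricetus),(Pinus,(Hordeum,(Nomascus,Homo)))),(Gulo,(Saimiri,Ailuropoda)))).
That clade contains 22 terminal taxa: Ailuropoda, Bufo, Canis, Cedrus, Cricetus, Cuon, Danio, Enhydra, Escherichia, Gulo, Homo, Hordeum, Nomascus, Oncorhynchus, Pan, Pinus, Quercus, Raphanus, Saimiri, Salmonella, Streptococcus, Takifugu.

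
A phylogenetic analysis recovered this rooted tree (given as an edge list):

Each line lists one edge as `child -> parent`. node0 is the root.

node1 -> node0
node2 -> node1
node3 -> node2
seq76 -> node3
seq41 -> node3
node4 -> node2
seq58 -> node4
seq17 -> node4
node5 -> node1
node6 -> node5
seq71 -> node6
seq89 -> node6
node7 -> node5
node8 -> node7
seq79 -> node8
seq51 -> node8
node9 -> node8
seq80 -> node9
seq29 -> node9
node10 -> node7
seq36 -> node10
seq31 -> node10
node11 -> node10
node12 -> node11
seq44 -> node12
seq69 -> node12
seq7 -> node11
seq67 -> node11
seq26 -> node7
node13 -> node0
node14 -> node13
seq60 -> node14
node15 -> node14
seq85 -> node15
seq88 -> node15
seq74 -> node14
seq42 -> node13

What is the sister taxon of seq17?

seq17 attaches to the tree at the node subtending (seq58,seq17).
The other lineage descending from that same node — the sister group — is the single tip seq58.

seq58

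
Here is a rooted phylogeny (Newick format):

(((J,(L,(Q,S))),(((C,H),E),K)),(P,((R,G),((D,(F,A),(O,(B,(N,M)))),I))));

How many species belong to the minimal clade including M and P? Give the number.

11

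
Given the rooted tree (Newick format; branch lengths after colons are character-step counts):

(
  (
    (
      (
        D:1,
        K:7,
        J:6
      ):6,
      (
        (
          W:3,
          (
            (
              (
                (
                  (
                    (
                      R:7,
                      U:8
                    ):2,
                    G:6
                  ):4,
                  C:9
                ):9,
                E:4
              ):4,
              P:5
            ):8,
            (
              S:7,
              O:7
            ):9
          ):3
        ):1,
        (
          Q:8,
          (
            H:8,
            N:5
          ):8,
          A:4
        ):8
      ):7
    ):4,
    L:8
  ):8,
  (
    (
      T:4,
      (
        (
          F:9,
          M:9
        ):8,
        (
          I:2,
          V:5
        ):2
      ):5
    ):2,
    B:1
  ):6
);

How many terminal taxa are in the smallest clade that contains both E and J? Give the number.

The MRCA of E and J is the node subtending ((D,K,J),((W,((((((R,U),G),C),E),P),(S,O))),(Q,(H,N),A))).
That clade contains 16 terminal taxa: A, C, D, E, G, H, J, K, N, O, P, Q, R, S, U, W.

16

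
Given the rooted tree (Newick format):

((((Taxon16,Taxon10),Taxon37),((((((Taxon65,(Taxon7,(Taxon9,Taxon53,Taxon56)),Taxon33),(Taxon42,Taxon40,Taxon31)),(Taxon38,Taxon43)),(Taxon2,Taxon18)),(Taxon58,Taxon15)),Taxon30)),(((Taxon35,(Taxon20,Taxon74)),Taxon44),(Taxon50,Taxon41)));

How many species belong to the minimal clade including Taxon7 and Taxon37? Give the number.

The MRCA of Taxon7 and Taxon37 is the node subtending (((Taxon16,Taxon10),Taxon37),((((((Taxon65,(Taxon7,(Taxon9,Taxon53,Taxon56)),Taxon33),(Taxon42,Taxon40,Taxon31)),(Taxon38,Taxon43)),(Taxon2,Taxon18)),(Taxon58,Taxon15)),Taxon30)).
That clade contains 19 terminal taxa: Taxon10, Taxon15, Taxon16, Taxon18, Taxon2, Taxon30, Taxon31, Taxon33, Taxon37, Taxon38, Taxon40, Taxon42, Taxon43, Taxon53, Taxon56, Taxon58, Taxon65, Taxon7, Taxon9.

19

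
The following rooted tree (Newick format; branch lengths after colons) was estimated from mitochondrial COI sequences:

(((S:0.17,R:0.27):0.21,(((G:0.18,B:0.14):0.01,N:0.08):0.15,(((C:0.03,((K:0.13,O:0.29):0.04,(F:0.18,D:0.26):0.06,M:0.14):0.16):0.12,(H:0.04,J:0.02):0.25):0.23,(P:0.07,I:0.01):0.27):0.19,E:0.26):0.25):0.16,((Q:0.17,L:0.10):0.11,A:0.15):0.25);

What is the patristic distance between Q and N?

1.17

The path runs Q → … → MRCA → … → N; the MRCA is the root of the tree.
Branch lengths along that path: 0.17 + 0.11 + 0.25 + 0.16 + 0.25 + 0.15 + 0.08 = 1.17.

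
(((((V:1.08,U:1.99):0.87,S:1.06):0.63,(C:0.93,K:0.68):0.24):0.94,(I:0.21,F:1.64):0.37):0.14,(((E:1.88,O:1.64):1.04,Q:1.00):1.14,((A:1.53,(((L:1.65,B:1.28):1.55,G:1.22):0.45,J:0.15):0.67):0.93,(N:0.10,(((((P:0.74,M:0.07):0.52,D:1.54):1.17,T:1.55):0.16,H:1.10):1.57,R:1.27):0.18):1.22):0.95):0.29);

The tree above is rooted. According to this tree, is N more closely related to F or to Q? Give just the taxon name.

The MRCA of N and Q subtends (((E,O),Q),((A,(((L,B),G),J)),(N,(((((P,M),D),T),H),R)))) (15 taxa).
The MRCA of N and F is the root, subtending the entire tree (22 taxa).
The first is nested inside the second, so N shares a more recent common ancestor with Q.

Q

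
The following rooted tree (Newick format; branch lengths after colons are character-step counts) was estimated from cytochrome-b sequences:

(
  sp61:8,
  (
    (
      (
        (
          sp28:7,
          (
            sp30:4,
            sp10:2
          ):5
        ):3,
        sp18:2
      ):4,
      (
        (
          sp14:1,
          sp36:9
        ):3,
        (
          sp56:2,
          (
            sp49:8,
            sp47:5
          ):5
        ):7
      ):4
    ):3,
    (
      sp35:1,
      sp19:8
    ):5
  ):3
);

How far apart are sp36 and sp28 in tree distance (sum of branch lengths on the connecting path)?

30

The path runs sp36 → … → MRCA → … → sp28; the MRCA is the node subtending (((sp28,(sp30,sp10)),sp18),((sp14,sp36),(sp56,(sp49,sp47)))).
Branch lengths along that path: 9 + 3 + 4 + 4 + 3 + 7 = 30.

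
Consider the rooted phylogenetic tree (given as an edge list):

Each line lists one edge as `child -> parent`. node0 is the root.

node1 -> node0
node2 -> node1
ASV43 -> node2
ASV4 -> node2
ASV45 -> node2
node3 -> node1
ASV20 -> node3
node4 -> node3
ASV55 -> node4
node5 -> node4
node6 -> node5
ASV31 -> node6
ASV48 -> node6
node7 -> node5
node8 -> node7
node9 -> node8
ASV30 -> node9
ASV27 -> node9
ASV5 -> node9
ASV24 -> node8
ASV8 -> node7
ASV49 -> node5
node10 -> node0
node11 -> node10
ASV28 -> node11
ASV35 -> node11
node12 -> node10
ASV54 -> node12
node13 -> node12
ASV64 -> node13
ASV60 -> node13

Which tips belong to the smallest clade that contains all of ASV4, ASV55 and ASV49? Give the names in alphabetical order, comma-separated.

Tracing ASV4: it sits inside (ASV43,ASV4,ASV45).
Tracing ASV55: it sits inside (ASV55,((ASV31,ASV48),(((ASV30,ASV27,ASV5),ASV24),ASV8),ASV49)).
Tracing ASV49: it sits inside ((ASV31,ASV48),(((ASV30,ASV27,ASV5),ASV24),ASV8),ASV49).
The smallest clade enclosing all 3 is ((ASV43,ASV4,ASV45),(ASV20,(ASV55,((ASV31,ASV48),(((ASV30,ASV27,ASV5),ASV24),ASV8),ASV49)))); the answer is its 13 terminal taxa in alphabetical order.

ASV20, ASV24, ASV27, ASV30, ASV31, ASV4, ASV43, ASV45, ASV48, ASV49, ASV5, ASV55, ASV8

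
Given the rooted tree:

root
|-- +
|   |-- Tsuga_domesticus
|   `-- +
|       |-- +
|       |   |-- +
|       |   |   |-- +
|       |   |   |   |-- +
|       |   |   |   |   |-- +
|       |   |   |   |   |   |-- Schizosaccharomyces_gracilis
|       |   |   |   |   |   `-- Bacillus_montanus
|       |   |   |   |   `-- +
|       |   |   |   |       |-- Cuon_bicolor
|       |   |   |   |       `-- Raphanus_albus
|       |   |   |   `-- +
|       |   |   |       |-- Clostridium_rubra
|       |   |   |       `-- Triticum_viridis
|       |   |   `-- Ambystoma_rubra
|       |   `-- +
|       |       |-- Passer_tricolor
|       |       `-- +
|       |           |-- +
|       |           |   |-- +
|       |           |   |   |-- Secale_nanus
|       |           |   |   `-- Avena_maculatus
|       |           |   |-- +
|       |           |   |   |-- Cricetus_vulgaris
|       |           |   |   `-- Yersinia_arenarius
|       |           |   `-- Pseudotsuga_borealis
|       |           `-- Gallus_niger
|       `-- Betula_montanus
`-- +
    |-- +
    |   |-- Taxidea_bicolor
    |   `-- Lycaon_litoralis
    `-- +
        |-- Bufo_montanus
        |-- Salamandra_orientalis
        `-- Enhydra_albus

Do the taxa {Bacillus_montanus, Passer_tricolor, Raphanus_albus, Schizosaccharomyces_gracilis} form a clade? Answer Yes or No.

The MRCA of the listed taxa subtends (((((Schizosaccharomyces_gracilis,Bacillus_montanus),(Cuon_bicolor,Raphanus_albus)),(Clostridium_rubra,Triticum_viridis)),Ambystoma_rubra),(Passer_tricolor,(((Secale_nanus,Avena_maculatus),(Cricetus_vulgaris,Yersinia_arenarius),Pseudotsuga_borealis),Gallus_niger))).
That clade also contains Ambystoma_rubra, Avena_maculatus, Clostridium_rubra, Cricetus_vulgaris, Cuon_bicolor, Gallus_niger, Pseudotsuga_borealis, Secale_nanus, Triticum_viridis, Yersinia_arenarius, which are not in the proposed group, so the group is not monophyletic.

No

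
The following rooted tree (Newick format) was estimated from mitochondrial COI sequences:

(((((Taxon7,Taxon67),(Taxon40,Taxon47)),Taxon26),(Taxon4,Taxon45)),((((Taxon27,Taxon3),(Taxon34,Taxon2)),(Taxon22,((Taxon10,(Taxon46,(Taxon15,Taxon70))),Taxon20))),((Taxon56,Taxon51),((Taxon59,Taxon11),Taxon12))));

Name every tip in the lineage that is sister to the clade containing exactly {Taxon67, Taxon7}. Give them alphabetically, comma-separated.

The clade containing exactly {Taxon67, Taxon7} attaches to the tree at the node subtending ((Taxon7,Taxon67),(Taxon40,Taxon47)).
The other lineage descending from that same node — the sister group — is (Taxon40,Taxon47); its 2 tips in alphabetical order are the answer.

Taxon40, Taxon47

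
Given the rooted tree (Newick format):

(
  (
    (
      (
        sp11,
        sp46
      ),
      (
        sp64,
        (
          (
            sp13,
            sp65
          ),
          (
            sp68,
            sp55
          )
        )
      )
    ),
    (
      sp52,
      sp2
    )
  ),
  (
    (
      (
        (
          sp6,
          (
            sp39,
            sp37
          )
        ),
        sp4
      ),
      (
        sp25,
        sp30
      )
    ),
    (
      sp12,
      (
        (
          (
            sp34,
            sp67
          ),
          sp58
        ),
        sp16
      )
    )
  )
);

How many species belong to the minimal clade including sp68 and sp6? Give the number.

20

The MRCA of sp68 and sp6 is the root, so the clade is the entire tree.
That clade contains 20 terminal taxa: sp11, sp12, sp13, sp16, sp2, sp25, sp30, sp34, sp37, sp39, sp4, sp46, sp52, sp55, sp58, sp6, sp64, sp65, sp67, sp68.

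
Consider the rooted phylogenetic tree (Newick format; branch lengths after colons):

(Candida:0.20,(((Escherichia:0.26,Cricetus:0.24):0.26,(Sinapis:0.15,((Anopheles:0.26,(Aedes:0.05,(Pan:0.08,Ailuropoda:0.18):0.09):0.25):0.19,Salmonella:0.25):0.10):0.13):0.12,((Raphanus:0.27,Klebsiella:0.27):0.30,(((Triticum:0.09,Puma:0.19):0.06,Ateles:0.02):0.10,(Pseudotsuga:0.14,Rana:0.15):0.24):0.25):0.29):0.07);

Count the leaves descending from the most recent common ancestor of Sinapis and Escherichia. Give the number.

The MRCA of Sinapis and Escherichia is the node subtending ((Escherichia,Cricetus),(Sinapis,((Anopheles,(Aedes,(Pan,Ailuropoda))),Salmonella))).
That clade contains 8 terminal taxa: Aedes, Ailuropoda, Anopheles, Cricetus, Escherichia, Pan, Salmonella, Sinapis.

8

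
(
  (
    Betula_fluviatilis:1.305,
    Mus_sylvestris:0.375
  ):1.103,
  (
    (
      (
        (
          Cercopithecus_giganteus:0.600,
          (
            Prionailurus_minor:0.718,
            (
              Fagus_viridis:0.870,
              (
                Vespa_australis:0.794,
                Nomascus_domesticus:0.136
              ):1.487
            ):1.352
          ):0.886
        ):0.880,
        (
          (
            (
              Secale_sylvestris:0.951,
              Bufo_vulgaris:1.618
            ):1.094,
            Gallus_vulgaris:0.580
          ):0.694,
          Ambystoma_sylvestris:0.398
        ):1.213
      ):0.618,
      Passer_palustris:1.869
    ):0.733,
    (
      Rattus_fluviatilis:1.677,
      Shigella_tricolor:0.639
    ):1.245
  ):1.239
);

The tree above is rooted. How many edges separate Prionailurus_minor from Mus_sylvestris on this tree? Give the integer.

8

The MRCA of Prionailurus_minor and Mus_sylvestris is the root of the tree.
From Prionailurus_minor up to that node: 6 branches. From Mus_sylvestris up to the same node: 2 branches. Total: 6 + 2 = 8.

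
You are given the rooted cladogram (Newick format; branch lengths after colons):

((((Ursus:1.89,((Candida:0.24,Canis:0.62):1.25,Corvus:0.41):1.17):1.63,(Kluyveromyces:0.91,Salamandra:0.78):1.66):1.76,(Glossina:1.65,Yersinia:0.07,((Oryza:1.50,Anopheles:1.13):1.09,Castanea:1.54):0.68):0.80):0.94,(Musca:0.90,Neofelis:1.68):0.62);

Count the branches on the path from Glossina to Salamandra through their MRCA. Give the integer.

5

The MRCA of Glossina and Salamandra is the node subtending (((Ursus,((Candida,Canis),Corvus)),(Kluyveromyces,Salamandra)),(Glossina,Yersinia,((Oryza,Anopheles),Castanea))).
From Glossina up to that node: 2 branches. From Salamandra up to the same node: 3 branches. Total: 2 + 3 = 5.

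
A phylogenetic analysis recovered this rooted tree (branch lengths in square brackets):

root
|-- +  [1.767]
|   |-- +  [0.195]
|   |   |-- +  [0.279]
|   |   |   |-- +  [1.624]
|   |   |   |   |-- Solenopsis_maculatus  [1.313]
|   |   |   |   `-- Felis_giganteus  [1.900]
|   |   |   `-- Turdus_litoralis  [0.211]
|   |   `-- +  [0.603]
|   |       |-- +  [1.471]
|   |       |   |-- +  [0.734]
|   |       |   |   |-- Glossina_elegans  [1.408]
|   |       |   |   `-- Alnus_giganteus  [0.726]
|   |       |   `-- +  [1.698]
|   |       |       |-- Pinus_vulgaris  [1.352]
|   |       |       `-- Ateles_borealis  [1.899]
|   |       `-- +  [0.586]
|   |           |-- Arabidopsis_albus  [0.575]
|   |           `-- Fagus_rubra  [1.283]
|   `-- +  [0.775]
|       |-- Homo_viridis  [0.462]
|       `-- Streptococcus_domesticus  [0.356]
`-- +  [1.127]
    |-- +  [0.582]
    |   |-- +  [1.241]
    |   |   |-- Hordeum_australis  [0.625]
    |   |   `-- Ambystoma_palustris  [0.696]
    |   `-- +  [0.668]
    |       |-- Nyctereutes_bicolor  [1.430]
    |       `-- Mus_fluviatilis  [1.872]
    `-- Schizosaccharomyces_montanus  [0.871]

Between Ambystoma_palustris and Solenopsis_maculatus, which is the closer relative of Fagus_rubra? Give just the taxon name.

Solenopsis_maculatus

The MRCA of Fagus_rubra and Solenopsis_maculatus subtends (((Solenopsis_maculatus,Felis_giganteus),Turdus_litoralis),(((Glossina_elegans,Alnus_giganteus),(Pinus_vulgaris,Ateles_borealis)),(Arabidopsis_albus,Fagus_rubra))) (9 taxa).
The MRCA of Fagus_rubra and Ambystoma_palustris is the root, subtending the entire tree (16 taxa).
The first is nested inside the second, so Fagus_rubra shares a more recent common ancestor with Solenopsis_maculatus.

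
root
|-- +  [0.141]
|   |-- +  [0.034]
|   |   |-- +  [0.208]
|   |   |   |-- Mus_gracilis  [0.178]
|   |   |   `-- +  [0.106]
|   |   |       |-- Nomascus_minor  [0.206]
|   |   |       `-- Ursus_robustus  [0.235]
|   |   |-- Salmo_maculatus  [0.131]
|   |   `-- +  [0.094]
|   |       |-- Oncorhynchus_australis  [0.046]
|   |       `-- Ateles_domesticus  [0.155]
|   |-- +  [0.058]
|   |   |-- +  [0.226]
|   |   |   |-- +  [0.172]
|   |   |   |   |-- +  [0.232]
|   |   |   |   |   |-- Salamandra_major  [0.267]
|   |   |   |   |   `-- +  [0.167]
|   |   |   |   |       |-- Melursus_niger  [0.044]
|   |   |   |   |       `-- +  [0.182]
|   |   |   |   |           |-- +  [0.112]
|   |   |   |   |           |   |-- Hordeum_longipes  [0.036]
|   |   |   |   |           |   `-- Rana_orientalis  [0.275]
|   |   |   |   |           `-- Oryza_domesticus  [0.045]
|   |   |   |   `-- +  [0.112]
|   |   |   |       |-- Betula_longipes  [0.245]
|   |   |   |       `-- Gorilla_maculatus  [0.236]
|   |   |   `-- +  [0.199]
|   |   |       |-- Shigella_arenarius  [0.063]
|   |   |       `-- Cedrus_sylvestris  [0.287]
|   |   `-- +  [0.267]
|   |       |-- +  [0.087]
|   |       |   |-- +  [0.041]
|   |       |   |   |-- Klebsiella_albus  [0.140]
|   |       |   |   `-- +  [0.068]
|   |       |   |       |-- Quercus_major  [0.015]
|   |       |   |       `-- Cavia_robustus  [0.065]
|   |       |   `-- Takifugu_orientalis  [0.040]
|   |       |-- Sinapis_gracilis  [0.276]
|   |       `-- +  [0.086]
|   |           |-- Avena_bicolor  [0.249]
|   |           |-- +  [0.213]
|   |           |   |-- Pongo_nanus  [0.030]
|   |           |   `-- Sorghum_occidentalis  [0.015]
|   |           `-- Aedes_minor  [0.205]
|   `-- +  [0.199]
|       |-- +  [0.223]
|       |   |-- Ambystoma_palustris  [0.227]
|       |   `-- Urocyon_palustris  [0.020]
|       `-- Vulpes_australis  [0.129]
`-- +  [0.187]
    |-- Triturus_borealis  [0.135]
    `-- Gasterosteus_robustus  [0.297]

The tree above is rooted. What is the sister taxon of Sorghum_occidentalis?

Pongo_nanus

Sorghum_occidentalis attaches to the tree at the node subtending (Pongo_nanus,Sorghum_occidentalis).
The other lineage descending from that same node — the sister group — is the single tip Pongo_nanus.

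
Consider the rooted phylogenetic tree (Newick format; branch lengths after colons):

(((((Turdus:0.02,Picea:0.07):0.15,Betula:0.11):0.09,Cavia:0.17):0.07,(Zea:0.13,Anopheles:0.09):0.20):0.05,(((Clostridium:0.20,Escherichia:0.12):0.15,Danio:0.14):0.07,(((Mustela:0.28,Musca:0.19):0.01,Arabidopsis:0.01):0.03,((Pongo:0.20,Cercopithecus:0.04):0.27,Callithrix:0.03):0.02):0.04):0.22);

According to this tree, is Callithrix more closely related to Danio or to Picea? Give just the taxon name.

Danio

The MRCA of Callithrix and Danio subtends (((Clostridium,Escherichia),Danio),(((Mustela,Musca),Arabidopsis),((Pongo,Cercopithecus),Callithrix))) (9 taxa).
The MRCA of Callithrix and Picea is the root, subtending the entire tree (15 taxa).
The first is nested inside the second, so Callithrix shares a more recent common ancestor with Danio.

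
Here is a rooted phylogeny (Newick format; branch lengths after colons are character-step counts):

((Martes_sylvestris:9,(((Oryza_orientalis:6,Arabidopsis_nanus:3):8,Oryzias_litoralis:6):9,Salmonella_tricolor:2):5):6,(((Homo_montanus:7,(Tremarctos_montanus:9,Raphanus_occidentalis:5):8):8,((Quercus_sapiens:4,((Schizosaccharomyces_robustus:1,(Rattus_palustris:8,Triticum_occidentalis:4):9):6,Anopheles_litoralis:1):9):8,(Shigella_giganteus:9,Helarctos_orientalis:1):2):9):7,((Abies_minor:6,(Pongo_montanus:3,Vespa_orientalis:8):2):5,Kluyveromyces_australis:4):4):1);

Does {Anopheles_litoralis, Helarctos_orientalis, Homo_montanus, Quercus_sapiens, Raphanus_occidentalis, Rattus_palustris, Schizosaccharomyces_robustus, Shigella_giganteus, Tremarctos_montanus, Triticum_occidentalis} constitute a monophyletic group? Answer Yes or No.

The most recent common ancestor of these taxa subtends ((Homo_montanus,(Tremarctos_montanus,Raphanus_occidentalis)),((Quercus_sapiens,((Schizosaccharomyces_robustus,(Rattus_palustris,Triticum_occidentalis)),Anopheles_litoralis)),(Shigella_giganteus,Helarctos_orientalis))).
That clade has exactly 10 tips — every listed taxon and nothing else — so the group is monophyletic.

Yes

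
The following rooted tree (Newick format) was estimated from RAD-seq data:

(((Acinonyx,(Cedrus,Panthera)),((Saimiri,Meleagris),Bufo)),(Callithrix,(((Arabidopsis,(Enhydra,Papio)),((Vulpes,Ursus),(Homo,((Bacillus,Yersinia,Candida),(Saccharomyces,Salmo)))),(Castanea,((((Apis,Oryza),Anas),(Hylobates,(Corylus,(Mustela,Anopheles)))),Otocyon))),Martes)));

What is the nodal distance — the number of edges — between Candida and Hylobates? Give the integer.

10

The MRCA of Candida and Hylobates is the node subtending ((Arabidopsis,(Enhydra,Papio)),((Vulpes,Ursus),(Homo,((Bacillus,Yersinia,Candida),(Saccharomyces,Salmo)))),(Castanea,((((Apis,Oryza),Anas),(Hylobates,(Corylus,(Mustela,Anopheles)))),Otocyon))).
From Candida up to that node: 5 branches. From Hylobates up to the same node: 5 branches. Total: 5 + 5 = 10.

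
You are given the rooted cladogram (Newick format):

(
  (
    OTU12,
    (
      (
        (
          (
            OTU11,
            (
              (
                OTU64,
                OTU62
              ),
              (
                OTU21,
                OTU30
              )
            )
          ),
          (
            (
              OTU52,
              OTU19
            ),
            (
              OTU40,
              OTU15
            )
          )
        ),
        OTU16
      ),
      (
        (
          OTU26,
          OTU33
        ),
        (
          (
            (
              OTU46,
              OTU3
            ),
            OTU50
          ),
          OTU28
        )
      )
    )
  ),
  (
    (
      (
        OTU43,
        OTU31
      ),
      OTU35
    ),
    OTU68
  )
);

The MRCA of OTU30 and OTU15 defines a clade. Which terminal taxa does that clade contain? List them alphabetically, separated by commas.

Tracing OTU30: it sits inside (OTU21,OTU30).
Tracing OTU15: it sits inside (OTU40,OTU15).
The smallest clade enclosing both is ((OTU11,((OTU64,OTU62),(OTU21,OTU30))),((OTU52,OTU19),(OTU40,OTU15))); the answer is its 9 terminal taxa in alphabetical order.

OTU11, OTU15, OTU19, OTU21, OTU30, OTU40, OTU52, OTU62, OTU64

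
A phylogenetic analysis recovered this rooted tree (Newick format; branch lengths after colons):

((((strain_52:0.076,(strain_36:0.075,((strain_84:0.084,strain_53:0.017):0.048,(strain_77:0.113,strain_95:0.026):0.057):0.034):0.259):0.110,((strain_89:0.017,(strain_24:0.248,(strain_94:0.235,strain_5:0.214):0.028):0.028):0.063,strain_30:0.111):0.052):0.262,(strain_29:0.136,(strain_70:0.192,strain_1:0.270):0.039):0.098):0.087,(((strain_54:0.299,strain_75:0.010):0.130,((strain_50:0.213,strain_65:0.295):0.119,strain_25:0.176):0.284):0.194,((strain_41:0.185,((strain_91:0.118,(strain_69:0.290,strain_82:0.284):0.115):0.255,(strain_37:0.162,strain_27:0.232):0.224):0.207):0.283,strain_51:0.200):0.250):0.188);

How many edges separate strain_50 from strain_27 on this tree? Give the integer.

9

The MRCA of strain_50 and strain_27 is the node subtending (((strain_54,strain_75),((strain_50,strain_65),strain_25)),((strain_41,((strain_91,(strain_69,strain_82)),(strain_37,strain_27))),strain_51)).
From strain_50 up to that node: 4 branches. From strain_27 up to the same node: 5 branches. Total: 4 + 5 = 9.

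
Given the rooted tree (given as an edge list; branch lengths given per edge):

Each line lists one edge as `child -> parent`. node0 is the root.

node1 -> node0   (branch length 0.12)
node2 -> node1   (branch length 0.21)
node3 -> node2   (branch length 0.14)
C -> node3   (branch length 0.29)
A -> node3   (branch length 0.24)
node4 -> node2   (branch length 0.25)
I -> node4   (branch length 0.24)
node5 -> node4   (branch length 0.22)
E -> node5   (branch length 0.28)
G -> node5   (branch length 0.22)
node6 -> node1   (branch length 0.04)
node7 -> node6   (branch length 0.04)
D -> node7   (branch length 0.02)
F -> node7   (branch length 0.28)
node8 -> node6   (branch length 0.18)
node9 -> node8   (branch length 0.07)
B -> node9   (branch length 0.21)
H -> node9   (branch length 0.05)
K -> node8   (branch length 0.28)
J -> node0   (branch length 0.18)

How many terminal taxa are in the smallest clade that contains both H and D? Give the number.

The MRCA of H and D is the node subtending ((D,F),((B,H),K)).
That clade contains 5 terminal taxa: B, D, F, H, K.

5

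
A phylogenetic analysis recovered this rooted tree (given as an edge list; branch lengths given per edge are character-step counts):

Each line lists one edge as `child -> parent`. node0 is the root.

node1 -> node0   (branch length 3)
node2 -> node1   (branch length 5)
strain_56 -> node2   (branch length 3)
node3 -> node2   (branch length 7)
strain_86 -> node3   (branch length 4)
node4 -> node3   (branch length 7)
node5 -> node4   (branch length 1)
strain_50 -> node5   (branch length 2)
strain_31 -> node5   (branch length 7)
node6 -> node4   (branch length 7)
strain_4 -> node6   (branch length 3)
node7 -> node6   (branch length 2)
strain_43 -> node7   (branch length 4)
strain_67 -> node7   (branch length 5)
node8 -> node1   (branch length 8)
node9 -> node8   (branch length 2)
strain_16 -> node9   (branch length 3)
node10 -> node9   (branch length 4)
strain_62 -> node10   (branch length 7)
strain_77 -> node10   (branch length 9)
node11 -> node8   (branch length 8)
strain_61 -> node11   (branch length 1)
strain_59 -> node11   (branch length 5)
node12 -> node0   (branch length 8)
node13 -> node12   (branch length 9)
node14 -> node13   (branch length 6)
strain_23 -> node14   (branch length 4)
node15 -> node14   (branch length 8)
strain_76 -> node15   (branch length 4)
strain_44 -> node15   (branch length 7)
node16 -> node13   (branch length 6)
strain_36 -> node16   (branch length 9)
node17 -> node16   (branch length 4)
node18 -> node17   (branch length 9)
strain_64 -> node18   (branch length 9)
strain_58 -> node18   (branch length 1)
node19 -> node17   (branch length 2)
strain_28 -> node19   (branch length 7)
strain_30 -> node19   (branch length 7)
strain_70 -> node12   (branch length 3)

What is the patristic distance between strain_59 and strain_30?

60

The path runs strain_59 → … → MRCA → … → strain_30; the MRCA is the root of the tree.
Branch lengths along that path: 5 + 8 + 8 + 3 + 8 + 9 + 6 + 4 + 2 + 7 = 60.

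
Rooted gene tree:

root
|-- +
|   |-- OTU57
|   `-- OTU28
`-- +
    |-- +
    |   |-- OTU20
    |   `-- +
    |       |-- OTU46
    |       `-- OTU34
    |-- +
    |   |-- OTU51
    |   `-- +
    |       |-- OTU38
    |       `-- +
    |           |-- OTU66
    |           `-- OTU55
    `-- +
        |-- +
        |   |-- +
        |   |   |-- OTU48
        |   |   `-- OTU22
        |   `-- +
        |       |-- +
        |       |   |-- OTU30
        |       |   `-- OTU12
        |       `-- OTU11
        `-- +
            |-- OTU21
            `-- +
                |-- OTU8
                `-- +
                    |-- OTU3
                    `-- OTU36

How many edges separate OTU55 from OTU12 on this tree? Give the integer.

The MRCA of OTU55 and OTU12 is the node subtending ((OTU20,(OTU46,OTU34)),(OTU51,(OTU38,(OTU66,OTU55))),(((OTU48,OTU22),((OTU30,OTU12),OTU11)),(OTU21,(OTU8,(OTU3,OTU36))))).
From OTU55 up to that node: 4 branches. From OTU12 up to the same node: 5 branches. Total: 4 + 5 = 9.

9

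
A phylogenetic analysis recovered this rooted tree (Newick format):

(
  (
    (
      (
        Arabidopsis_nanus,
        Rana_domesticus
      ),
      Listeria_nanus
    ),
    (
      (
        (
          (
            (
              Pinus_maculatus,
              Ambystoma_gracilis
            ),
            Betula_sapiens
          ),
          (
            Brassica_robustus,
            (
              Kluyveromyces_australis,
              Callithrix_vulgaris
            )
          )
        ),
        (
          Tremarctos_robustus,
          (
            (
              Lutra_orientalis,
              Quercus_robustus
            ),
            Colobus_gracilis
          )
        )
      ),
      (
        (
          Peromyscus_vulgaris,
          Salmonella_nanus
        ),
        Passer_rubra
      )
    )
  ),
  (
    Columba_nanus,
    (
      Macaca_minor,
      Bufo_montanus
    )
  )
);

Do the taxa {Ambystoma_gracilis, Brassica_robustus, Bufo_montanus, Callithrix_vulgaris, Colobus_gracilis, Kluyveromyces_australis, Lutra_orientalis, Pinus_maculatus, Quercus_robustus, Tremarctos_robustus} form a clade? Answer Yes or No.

The MRCA of the listed taxa is the root, so the smallest clade containing them is the whole tree.
That clade also contains Arabidopsis_nanus, Betula_sapiens, Columba_nanus, Listeria_nanus, Macaca_minor, Passer_rubra, Peromyscus_vulgaris, Rana_domesticus, Salmonella_nanus, which are not in the proposed group, so the group is not monophyletic.

No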